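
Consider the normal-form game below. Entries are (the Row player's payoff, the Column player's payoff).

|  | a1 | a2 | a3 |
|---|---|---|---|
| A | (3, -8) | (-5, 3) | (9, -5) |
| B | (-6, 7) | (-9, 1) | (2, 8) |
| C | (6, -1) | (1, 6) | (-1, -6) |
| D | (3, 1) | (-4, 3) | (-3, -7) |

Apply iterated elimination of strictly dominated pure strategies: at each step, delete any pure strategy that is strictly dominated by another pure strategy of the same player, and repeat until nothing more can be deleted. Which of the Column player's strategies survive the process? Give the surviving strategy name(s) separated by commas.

a2

For the Row player, A strictly dominates B on the remaining columns (a1: 3>-6, a2: -5>-9, a3: 9>2); eliminate B.
For the Row player, C strictly dominates D on the remaining columns (a1: 6>3, a2: 1>-4, a3: -1>-3); eliminate D.
Column a1 is eliminated: a2 beats it against every remaining row (A: 3>-8, C: 6>-1).
For the Column player, a2 strictly dominates a3 on the remaining rows (A: 3>-5, C: 6>-6); eliminate a3.
Row A is eliminated: C beats it against every remaining column (a2: 1>-5).
Among the remaining strategies, none is strictly dominated by another pure strategy of the same player, so the elimination stops.
Surviving strategies — the Row player: {C}; the Column player: {a2}.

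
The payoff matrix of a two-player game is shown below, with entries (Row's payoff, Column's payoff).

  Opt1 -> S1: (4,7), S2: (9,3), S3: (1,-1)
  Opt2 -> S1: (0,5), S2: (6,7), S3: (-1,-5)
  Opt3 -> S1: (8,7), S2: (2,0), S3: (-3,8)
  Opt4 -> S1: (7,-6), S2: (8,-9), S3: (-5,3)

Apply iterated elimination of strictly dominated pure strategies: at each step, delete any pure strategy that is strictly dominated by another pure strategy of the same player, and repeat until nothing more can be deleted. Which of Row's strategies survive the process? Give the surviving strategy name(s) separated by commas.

Opt1, Opt3

Row's strategy Opt2 is strictly dominated by Opt1 (S1: 4>0, S2: 9>6, S3: 1>-1) and is removed.
For Column, S1 strictly dominates S2 on the remaining rows (Opt1: 7>3, Opt3: 7>0, Opt4: -6>-9); eliminate S2.
For Row, Opt3 strictly dominates Opt4 on the remaining columns (S1: 8>7, S3: -3>-5); eliminate Opt4.
Among the remaining strategies, none is strictly dominated by another pure strategy of the same player, so the elimination stops.
Surviving strategies — Row: {Opt1, Opt3}; Column: {S1, S3}.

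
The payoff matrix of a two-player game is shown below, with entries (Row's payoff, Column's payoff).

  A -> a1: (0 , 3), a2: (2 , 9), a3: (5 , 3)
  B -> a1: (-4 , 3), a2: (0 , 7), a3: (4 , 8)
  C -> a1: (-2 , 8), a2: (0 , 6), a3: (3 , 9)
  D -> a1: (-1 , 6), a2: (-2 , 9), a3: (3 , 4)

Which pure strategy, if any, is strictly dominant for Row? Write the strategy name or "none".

A vs B: a1: 0>-4, a2: 2>0, a3: 5>4.
A vs C: a1: 0>-2, a2: 2>0, a3: 5>3.
A vs D: a1: 0>-1, a2: 2>-2, a3: 5>3.
A strictly beats every other strategy against every opponent action, so it is strictly dominant.

A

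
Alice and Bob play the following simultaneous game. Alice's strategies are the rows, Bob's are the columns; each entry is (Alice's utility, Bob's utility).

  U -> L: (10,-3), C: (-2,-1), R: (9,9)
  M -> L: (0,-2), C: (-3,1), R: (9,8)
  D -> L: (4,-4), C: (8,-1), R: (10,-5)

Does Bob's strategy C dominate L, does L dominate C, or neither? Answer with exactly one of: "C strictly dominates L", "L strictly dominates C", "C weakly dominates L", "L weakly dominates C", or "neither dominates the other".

C strictly dominates L

Compare C to L across each opponent action: U: -1>-3, M: 1>-2, D: -1>-4.
Every comparison favours C, so C strictly dominates L.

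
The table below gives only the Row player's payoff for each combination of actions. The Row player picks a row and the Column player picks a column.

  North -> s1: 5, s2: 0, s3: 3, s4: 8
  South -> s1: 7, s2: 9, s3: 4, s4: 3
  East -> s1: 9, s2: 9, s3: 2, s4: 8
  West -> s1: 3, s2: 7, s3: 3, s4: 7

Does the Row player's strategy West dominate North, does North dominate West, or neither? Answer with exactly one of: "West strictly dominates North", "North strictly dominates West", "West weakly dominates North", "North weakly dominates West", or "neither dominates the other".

neither dominates the other

Compare West to North across each choice by the Column player: s1: 3<5, s2: 7>0, s3: 3=3, s4: 7<8.
West does better at s2 but worse at s1, s4; neither strategy dominates the other.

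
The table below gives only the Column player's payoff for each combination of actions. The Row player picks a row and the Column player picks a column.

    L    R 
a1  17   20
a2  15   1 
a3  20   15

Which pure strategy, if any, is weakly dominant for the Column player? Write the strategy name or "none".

none

L fails to dominate R at a1 (17<20).
R fails to dominate L at a2 (1<15).
No single strategy dominates all the others.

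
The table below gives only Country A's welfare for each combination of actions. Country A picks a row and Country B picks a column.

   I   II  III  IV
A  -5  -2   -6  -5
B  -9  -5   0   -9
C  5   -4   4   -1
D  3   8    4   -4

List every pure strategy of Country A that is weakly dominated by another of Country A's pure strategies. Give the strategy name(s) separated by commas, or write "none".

D weakly dominates A — I: 3>-5, II: 8>-2, III: 4>-6, IV: -4>-5.
B: dominated, since C does at least as well everywhere (I: 5>-9, II: -4>-5, III: 4>0, IV: -1>-9).
Nothing dominates C: A at I (5>-5); B at I (5>-9); D at I (5>3).
Nothing dominates D: A at I (3>-5); B at I (3>-9); C at II (8>-4).

A, B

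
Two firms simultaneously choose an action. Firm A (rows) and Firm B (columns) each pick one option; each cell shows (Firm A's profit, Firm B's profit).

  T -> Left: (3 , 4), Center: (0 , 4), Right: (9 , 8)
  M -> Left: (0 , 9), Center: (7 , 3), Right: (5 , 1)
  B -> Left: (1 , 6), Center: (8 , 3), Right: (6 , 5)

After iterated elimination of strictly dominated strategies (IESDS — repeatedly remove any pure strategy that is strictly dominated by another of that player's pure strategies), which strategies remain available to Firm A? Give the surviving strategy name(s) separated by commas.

For Firm A, B strictly dominates M on the remaining columns (Left: 1>0, Center: 8>7, Right: 6>5); eliminate M.
Firm B's strategy Center is strictly dominated by Right (T: 8>4, B: 5>3) and is removed.
Row B is eliminated: T beats it against every remaining column (Left: 3>1, Right: 9>6).
Firm B's strategy Left is strictly dominated by Right (T: 8>4) and is removed.
Among the remaining strategies, none is strictly dominated by another pure strategy of the same player, so the elimination stops.
Surviving strategies — Firm A: {T}; Firm B: {Right}.

T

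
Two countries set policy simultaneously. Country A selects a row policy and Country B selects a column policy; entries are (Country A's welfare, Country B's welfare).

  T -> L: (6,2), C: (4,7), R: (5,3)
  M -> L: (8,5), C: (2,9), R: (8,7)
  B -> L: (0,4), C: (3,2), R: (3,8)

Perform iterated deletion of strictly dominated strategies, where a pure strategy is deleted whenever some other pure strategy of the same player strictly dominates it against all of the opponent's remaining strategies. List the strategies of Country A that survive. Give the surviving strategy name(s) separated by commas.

For Country A, T strictly dominates B on the remaining columns (L: 6>0, C: 4>3, R: 5>3); eliminate B.
Column L is eliminated: C beats it against every remaining row (T: 7>2, M: 9>5).
For Country B, C strictly dominates R on the remaining rows (T: 7>3, M: 9>7); eliminate R.
For Country A, T strictly dominates M on the remaining columns (C: 4>2); eliminate M.
Among the remaining strategies, none is strictly dominated by another pure strategy of the same player, so the elimination stops.
Surviving strategies — Country A: {T}; Country B: {C}.

T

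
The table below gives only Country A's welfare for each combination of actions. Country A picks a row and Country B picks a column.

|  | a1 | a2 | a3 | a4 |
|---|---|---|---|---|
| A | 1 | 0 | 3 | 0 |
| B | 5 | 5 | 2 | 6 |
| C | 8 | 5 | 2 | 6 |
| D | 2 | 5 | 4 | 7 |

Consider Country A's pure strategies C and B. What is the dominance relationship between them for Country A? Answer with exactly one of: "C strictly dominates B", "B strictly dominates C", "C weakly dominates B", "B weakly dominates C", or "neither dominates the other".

C weakly dominates B

C's payoffs vs B's, by Country B's action — a1: 8>5, a2: 5=5, a3: 2=2, a4: 6=6.
C is at least as good everywhere and strictly better somewhere (tied only at a2, a3, a4), so C weakly but not strictly dominates B.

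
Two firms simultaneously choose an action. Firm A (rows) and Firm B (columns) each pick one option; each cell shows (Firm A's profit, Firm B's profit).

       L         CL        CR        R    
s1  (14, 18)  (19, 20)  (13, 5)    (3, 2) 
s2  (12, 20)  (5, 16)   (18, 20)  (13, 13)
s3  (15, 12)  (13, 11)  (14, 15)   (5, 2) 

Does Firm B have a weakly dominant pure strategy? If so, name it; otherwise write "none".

none

L fails to dominate CL at s1 (18<20).
CL fails to dominate L at s2 (16<20).
CR fails to dominate L at s1 (5<18).
R fails to dominate L at s1 (2<18).
No single strategy dominates all the others.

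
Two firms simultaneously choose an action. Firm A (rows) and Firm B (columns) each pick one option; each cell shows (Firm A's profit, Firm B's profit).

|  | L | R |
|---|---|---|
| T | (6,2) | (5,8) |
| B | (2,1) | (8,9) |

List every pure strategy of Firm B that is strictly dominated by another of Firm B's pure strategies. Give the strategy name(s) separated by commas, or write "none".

L is strictly dominated by R (T: 8>2, B: 9>1).
R: no other strategy beats it everywhere (L at T (8>2)).

L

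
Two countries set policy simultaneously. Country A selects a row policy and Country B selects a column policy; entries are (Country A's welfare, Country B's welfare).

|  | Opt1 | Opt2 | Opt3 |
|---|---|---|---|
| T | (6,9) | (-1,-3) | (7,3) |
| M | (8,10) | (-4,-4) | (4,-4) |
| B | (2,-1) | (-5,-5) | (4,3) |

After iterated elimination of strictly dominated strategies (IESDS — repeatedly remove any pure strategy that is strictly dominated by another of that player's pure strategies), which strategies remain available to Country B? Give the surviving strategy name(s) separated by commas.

Opt1

For Country A, T strictly dominates B on the remaining columns (Opt1: 6>2, Opt2: -1>-5, Opt3: 7>4); eliminate B.
For Country B, Opt1 strictly dominates Opt2 on the remaining rows (T: 9>-3, M: 10>-4); eliminate Opt2.
Country B's strategy Opt3 is strictly dominated by Opt1 (T: 9>3, M: 10>-4) and is removed.
Row T is eliminated: M beats it against every remaining column (Opt1: 8>6).
Among the remaining strategies, none is strictly dominated by another pure strategy of the same player, so the elimination stops.
Surviving strategies — Country A: {M}; Country B: {Opt1}.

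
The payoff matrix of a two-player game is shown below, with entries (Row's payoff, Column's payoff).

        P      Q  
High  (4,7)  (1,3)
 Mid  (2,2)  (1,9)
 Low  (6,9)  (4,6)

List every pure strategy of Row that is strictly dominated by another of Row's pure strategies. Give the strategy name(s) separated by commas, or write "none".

High, Mid

High is strictly dominated by Low (P: 6>4, Q: 4>1).
Mid: dominated, since Low does at least as well everywhere (P: 6>2, Q: 4>1).
Low is not dominated — it holds its own against High at P (6>4); Mid at P (6>2).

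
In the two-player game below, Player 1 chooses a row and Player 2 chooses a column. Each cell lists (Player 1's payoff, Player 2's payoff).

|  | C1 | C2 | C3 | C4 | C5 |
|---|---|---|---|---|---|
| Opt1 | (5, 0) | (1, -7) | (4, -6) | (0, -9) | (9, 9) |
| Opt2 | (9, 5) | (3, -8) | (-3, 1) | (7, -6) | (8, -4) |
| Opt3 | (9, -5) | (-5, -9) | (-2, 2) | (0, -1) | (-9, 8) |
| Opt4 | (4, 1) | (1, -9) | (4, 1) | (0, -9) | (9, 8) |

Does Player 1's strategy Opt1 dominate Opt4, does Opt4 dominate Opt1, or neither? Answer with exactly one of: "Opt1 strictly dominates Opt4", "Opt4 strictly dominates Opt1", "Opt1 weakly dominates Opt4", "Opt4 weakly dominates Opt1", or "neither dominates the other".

Opt1 weakly dominates Opt4

Opt1's payoffs vs Opt4's, by Player 2's action — C1: 5>4, C2: 1=1, C3: 4=4, C4: 0=0, C5: 9=9.
Opt1 is at least as good everywhere and strictly better somewhere (tied only at C2, C3, C4, C5), so Opt1 weakly but not strictly dominates Opt4.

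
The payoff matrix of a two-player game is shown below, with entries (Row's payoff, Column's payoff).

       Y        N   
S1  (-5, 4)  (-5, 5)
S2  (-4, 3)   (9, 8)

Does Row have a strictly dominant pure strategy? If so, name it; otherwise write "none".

S2

S2 vs S1: Y: -4>-5, N: 9>-5.
S2 strictly beats every other strategy against every opponent action, so it is strictly dominant.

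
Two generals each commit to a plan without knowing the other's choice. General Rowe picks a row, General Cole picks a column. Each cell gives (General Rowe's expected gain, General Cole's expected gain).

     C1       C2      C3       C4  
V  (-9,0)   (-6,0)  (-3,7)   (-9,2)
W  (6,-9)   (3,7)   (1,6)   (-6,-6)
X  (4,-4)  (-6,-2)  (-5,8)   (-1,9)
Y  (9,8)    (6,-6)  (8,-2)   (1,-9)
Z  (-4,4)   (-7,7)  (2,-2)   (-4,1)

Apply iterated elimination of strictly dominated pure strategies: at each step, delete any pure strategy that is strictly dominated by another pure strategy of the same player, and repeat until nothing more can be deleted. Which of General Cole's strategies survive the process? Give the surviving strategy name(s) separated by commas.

C1

General Rowe's strategy V is strictly dominated by W (C1: 6>-9, C2: 3>-6, C3: 1>-3, C4: -6>-9) and is removed.
General Rowe's strategy W is strictly dominated by Y (C1: 9>6, C2: 6>3, C3: 8>1, C4: 1>-6) and is removed.
For General Rowe, Y strictly dominates X on the remaining columns (C1: 9>4, C2: 6>-6, C3: 8>-5, C4: 1>-1); eliminate X.
For General Rowe, Y strictly dominates Z on the remaining columns (C1: 9>-4, C2: 6>-7, C3: 8>2, C4: 1>-4); eliminate Z.
Column C2 is eliminated: C1 beats it against every remaining row (Y: 8>-6).
For General Cole, C1 strictly dominates C3 on the remaining rows (Y: 8>-2); eliminate C3.
General Cole's strategy C4 is strictly dominated by C1 (Y: 8>-9) and is removed.
Among the remaining strategies, none is strictly dominated by another pure strategy of the same player, so the elimination stops.
Surviving strategies — General Rowe: {Y}; General Cole: {C1}.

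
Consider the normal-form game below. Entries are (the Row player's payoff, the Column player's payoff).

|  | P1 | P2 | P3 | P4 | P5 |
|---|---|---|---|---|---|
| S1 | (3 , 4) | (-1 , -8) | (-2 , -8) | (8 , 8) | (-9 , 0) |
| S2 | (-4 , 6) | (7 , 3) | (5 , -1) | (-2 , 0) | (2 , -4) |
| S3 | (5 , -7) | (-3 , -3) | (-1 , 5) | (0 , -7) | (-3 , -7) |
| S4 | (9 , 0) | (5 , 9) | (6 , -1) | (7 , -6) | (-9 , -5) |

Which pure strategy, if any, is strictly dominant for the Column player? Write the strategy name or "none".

P1 fails to dominate P2 at S3 (-7<-3).
P2 fails to dominate P1 at S1 (-8<4).
P3 fails to dominate P1 at S1 (-8<4).
P4 fails to dominate P1 at S2 (0<6).
P5 fails to dominate P1 at S1 (0<4).
No single strategy dominates all the others.

none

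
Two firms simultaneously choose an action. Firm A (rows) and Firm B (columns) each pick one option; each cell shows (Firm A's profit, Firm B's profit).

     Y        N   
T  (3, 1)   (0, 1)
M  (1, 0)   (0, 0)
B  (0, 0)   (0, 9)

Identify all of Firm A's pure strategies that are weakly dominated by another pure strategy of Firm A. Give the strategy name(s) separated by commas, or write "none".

M, B

T is not dominated — it holds its own against M at Y (3>1); B at Y (3>0).
T weakly dominates M — Y: 3>1, N: 0=0.
T weakly dominates B — Y: 3>0, N: 0=0.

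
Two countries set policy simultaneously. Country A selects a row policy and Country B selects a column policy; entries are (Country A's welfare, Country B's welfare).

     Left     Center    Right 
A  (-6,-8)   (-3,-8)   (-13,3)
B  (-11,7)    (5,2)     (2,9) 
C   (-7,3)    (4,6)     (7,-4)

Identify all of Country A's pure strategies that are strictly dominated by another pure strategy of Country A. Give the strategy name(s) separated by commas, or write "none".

A is not dominated — it holds its own against B at Left (-6>-11); C at Left (-6>-7).
Nothing dominates B: A at Center (5>-3); C at Center (5>4).
C is not dominated — it holds its own against A at Center (4>-3); B at Left (-7>-11).

none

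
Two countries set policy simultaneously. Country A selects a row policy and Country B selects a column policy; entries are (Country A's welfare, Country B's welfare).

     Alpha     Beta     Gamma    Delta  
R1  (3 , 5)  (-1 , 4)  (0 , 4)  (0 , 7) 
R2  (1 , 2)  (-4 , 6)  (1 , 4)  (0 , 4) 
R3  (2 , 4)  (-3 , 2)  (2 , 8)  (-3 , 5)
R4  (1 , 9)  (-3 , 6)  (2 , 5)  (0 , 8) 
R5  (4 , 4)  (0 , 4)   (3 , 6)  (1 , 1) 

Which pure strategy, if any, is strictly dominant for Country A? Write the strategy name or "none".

R5 vs R1: Alpha: 4>3, Beta: 0>-1, Gamma: 3>0, Delta: 1>0.
R5 vs R2: Alpha: 4>1, Beta: 0>-4, Gamma: 3>1, Delta: 1>0.
R5 vs R3: Alpha: 4>2, Beta: 0>-3, Gamma: 3>2, Delta: 1>-3.
R5 vs R4: Alpha: 4>1, Beta: 0>-3, Gamma: 3>2, Delta: 1>0.
R5 strictly beats every other strategy against every opponent action, so it is strictly dominant.

R5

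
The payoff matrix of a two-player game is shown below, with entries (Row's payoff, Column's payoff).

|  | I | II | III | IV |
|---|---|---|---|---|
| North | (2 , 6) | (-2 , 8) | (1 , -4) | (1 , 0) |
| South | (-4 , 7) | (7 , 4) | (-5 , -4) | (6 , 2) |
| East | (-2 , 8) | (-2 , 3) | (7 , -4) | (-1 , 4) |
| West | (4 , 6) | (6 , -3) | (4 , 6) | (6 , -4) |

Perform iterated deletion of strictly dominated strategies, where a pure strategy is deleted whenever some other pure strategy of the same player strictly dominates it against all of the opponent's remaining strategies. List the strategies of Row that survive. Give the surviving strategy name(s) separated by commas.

East, West

For Row, West strictly dominates North on the remaining columns (I: 4>2, II: 6>-2, III: 4>1, IV: 6>1); eliminate North.
Column's strategy II is strictly dominated by I (South: 7>4, East: 8>3, West: 6>-3) and is removed.
Column IV is eliminated: I beats it against every remaining row (South: 7>2, East: 8>4, West: 6>-4).
Row South is eliminated: East beats it against every remaining column (I: -2>-4, III: 7>-5).
Among the remaining strategies, none is strictly dominated by another pure strategy of the same player, so the elimination stops.
Surviving strategies — Row: {East, West}; Column: {I, III}.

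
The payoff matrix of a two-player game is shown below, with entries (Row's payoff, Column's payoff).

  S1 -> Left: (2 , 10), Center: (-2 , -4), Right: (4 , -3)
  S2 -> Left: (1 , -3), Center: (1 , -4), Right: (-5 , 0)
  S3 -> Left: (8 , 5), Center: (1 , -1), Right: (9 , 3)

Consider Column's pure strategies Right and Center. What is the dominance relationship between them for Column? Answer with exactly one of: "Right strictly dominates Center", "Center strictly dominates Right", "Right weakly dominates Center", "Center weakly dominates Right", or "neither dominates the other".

Right's payoffs vs Center's, by Row's action — S1: -3>-4, S2: 0>-4, S3: 3>-1.
Right gives a strictly higher payoff against each choice by Row, so Right strictly dominates Center.

Right strictly dominates Center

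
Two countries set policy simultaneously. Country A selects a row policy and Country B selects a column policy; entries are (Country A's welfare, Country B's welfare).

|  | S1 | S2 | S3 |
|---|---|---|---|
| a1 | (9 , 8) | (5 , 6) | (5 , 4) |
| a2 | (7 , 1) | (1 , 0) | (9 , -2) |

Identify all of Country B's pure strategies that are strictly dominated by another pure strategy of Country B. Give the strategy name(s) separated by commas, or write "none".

S1 is not dominated — it holds its own against S2 at a1 (8>6); S3 at a1 (8>4).
S2 is strictly dominated by S1 (a1: 8>6, a2: 1>0).
S1 strictly dominates S3 — a1: 8>4, a2: 1>-2.

S2, S3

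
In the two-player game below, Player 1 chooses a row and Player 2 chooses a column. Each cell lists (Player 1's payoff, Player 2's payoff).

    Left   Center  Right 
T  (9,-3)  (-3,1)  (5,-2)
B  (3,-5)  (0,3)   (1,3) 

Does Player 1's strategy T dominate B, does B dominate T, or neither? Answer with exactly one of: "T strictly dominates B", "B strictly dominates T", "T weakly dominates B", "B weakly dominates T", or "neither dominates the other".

neither dominates the other

Compare T to B across each opponent action: Left: 9>3, Center: -3<0, Right: 5>1.
T does better at Left, Right but worse at Center; neither strategy dominates the other.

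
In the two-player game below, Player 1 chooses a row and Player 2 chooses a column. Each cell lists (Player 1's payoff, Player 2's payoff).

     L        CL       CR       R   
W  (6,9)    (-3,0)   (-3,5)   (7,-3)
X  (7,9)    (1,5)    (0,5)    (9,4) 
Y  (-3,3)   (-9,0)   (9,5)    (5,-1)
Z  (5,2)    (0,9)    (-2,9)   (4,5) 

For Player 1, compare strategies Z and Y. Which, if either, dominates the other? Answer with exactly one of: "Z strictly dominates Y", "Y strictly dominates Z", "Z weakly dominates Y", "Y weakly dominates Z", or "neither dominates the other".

Compare Z to Y across every action of Player 2: L: 5>-3, CL: 0>-9, CR: -2<9, R: 4<5.
Z does better at L, CL but worse at CR, R; neither strategy dominates the other.

neither dominates the other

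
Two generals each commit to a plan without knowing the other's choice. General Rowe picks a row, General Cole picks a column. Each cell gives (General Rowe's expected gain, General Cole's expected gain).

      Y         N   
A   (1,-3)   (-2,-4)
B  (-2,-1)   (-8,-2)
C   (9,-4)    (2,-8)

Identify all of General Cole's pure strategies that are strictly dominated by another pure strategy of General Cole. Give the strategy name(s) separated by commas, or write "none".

N

Y: no other strategy beats it everywhere (N at A (-3>-4)).
Y strictly dominates N — A: -3>-4, B: -1>-2, C: -4>-8.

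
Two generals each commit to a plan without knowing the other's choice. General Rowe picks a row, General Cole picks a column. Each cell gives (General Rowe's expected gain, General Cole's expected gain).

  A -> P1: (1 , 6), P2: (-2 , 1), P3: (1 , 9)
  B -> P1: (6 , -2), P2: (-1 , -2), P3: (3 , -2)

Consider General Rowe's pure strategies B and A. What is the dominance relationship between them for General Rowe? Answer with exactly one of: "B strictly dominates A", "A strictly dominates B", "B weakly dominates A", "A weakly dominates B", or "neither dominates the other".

B's payoffs vs A's, by General Cole's action — P1: 6>1, P2: -1>-2, P3: 3>1.
B gives a strictly higher payoff against each choice by General Cole, so B strictly dominates A.

B strictly dominates A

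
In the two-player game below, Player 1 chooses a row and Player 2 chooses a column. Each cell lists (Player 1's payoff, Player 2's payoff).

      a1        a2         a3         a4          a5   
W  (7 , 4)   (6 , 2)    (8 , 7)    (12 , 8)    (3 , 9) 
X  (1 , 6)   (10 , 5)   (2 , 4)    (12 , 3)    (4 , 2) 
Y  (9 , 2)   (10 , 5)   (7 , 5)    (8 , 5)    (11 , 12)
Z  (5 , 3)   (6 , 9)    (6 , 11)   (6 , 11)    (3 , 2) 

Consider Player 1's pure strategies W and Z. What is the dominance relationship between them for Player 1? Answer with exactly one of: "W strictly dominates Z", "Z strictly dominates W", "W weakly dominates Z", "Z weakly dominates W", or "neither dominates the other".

W's payoffs vs Z's, by Player 2's action — a1: 7>5, a2: 6=6, a3: 8>6, a4: 12>6, a5: 3=3.
W is at least as good everywhere and strictly better somewhere (tied only at a2, a5), so W weakly but not strictly dominates Z.

W weakly dominates Z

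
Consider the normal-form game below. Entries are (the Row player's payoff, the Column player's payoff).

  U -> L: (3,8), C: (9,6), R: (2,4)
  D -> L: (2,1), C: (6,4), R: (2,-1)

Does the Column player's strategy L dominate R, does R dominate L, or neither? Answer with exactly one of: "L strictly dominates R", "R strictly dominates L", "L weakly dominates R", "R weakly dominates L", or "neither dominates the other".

Compare L to R across each opponent action: U: 8>4, D: 1>-1.
L gives a strictly higher payoff against each opponent action, so L strictly dominates R.

L strictly dominates R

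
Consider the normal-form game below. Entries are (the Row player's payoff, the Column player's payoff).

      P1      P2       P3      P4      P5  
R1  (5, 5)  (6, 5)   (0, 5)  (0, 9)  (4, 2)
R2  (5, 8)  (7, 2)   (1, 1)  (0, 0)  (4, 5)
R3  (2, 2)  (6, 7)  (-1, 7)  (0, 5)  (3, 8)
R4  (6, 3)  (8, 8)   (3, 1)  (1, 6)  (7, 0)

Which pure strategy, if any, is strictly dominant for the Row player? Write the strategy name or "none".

R4 vs R1: P1: 6>5, P2: 8>6, P3: 3>0, P4: 1>0, P5: 7>4.
R4 vs R2: P1: 6>5, P2: 8>7, P3: 3>1, P4: 1>0, P5: 7>4.
R4 vs R3: P1: 6>2, P2: 8>6, P3: 3>-1, P4: 1>0, P5: 7>3.
R4 strictly beats every other strategy against every opponent action, so it is strictly dominant.

R4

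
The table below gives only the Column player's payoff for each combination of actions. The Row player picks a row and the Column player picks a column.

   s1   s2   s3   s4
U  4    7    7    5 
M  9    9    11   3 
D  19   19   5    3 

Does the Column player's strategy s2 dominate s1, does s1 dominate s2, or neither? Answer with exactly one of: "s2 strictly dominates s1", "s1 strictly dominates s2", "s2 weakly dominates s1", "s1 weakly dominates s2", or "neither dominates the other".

s2 weakly dominates s1

s2's payoffs vs s1's, by the Row player's action — U: 7>4, M: 9=9, D: 19=19.
s2 is at least as good everywhere and strictly better somewhere (tied only at M, D), so s2 weakly but not strictly dominates s1.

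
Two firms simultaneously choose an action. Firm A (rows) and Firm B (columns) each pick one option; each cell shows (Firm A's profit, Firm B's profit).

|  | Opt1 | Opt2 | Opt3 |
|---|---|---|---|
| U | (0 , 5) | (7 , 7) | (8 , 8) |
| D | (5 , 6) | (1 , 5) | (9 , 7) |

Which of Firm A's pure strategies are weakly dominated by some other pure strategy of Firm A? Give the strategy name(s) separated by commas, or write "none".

none

Nothing dominates U: D at Opt2 (7>1).
Nothing dominates D: U at Opt1 (5>0).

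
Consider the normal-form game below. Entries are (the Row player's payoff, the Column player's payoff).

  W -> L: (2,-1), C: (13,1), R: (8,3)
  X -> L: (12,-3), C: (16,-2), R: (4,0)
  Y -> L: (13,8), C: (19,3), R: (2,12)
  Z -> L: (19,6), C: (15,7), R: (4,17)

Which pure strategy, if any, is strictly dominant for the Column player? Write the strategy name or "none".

R vs L: W: 3>-1, X: 0>-3, Y: 12>8, Z: 17>6.
R vs C: W: 3>1, X: 0>-2, Y: 12>3, Z: 17>7.
R strictly beats every other strategy against every opponent action, so it is strictly dominant.

R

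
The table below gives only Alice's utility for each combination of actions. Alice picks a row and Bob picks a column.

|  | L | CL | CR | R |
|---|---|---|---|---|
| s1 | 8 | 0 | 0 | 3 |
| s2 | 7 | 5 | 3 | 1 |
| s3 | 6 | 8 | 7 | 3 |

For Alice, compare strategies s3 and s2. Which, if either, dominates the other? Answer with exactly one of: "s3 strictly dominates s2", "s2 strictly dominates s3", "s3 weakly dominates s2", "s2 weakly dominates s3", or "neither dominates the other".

neither dominates the other

s3's payoffs vs s2's, by Bob's action — L: 6<7, CL: 8>5, CR: 7>3, R: 3>1.
s3 does better at CL, CR, R but worse at L; neither strategy dominates the other.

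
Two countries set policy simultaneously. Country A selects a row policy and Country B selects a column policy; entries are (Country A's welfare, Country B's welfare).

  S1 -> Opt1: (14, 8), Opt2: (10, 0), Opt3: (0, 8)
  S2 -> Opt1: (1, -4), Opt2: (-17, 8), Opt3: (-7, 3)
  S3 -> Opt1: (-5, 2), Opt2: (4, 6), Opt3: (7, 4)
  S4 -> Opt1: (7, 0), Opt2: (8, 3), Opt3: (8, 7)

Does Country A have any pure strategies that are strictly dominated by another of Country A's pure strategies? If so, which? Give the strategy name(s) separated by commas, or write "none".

Nothing dominates S1: S2 at Opt1 (14>1); S3 at Opt1 (14>-5); S4 at Opt1 (14>7).
S2 is strictly dominated by S1 (Opt1: 14>1, Opt2: 10>-17, Opt3: 0>-7).
S3 is strictly dominated by S4 (Opt1: 7>-5, Opt2: 8>4, Opt3: 8>7).
Nothing dominates S4: S1 at Opt3 (8>0); S2 at Opt1 (7>1); S3 at Opt1 (7>-5).

S2, S3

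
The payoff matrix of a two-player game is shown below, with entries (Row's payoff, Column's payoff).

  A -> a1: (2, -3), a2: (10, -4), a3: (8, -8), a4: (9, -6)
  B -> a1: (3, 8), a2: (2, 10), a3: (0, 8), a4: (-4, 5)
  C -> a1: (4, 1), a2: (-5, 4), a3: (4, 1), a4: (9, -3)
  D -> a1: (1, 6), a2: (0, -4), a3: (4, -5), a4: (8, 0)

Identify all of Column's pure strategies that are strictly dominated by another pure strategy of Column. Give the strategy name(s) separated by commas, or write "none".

a3, a4

Nothing dominates a1: a2 at A (-3>-4); a3 at A (-3>-8); a4 at A (-3>-6).
a2: no other strategy beats it everywhere (a1 at B (10>8); a3 at A (-4>-8); a4 at A (-4>-6)).
a2 strictly dominates a3 — A: -4>-8, B: 10>8, C: 4>1, D: -4>-5.
a4: dominated, since a1 does at least as well everywhere (A: -3>-6, B: 8>5, C: 1>-3, D: 6>0).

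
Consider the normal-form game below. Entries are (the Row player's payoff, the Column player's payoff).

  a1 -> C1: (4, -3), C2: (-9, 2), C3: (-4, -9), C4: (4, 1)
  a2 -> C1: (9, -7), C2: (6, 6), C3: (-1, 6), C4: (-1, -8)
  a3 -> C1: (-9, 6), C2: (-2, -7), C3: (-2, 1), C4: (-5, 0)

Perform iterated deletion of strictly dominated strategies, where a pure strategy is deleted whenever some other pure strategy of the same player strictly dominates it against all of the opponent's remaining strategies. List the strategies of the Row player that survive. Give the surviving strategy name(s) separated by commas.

The Row player's strategy a3 is strictly dominated by a2 (C1: 9>-9, C2: 6>-2, C3: -1>-2, C4: -1>-5) and is removed.
For the Column player, C2 strictly dominates C1 on the remaining rows (a1: 2>-3, a2: 6>-7); eliminate C1.
The Column player's strategy C4 is strictly dominated by C2 (a1: 2>1, a2: 6>-8) and is removed.
The Row player's strategy a1 is strictly dominated by a2 (C2: 6>-9, C3: -1>-4) and is removed.
Among the remaining strategies, none is strictly dominated by another pure strategy of the same player, so the elimination stops.
Surviving strategies — the Row player: {a2}; the Column player: {C2, C3}.

a2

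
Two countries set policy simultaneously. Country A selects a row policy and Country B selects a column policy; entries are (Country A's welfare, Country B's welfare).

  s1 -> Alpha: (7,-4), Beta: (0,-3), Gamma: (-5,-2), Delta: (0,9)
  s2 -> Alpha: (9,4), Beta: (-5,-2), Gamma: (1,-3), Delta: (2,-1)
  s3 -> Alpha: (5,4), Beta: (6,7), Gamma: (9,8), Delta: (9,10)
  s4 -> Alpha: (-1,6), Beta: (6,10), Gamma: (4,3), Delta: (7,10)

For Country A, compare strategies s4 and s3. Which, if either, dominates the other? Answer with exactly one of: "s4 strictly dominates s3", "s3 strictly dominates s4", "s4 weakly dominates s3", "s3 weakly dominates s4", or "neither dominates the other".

s3 weakly dominates s4

Compare s4 to s3 across every action of Country B: Alpha: -1<5, Beta: 6=6, Gamma: 4<9, Delta: 7<9.
s3 is at least as good everywhere and strictly better somewhere (tied at Beta), so s3 weakly dominates s4.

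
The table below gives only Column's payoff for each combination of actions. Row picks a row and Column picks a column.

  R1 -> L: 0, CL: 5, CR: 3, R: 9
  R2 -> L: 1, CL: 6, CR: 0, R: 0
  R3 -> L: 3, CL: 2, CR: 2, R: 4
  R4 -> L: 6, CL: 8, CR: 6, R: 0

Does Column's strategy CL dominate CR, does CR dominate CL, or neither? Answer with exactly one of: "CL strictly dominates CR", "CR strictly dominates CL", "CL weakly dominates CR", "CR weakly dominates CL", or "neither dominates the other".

CL weakly dominates CR

Compare CL to CR across each choice by Row: R1: 5>3, R2: 6>0, R3: 2=2, R4: 8>6.
CL is at least as good everywhere and strictly better somewhere (tied only at R3), so CL weakly but not strictly dominates CR.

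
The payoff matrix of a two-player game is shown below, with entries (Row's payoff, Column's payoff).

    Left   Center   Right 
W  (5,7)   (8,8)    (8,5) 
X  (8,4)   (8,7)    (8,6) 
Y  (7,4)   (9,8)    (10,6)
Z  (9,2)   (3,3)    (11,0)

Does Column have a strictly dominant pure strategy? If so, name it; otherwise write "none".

Center vs Left: W: 8>7, X: 7>4, Y: 8>4, Z: 3>2.
Center vs Right: W: 8>5, X: 7>6, Y: 8>6, Z: 3>0.
Center strictly beats every other strategy against every opponent action, so it is strictly dominant.

Center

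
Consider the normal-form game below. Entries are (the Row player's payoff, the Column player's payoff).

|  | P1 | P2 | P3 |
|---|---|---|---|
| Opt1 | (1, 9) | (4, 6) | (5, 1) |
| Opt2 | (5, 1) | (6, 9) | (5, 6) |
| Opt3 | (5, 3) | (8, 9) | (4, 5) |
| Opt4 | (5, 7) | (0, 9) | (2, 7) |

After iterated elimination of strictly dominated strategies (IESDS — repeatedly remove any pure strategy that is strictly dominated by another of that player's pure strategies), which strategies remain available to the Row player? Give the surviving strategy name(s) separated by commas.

Column P3 is eliminated: P2 beats it against every remaining row (Opt1: 6>1, Opt2: 9>6, Opt3: 9>5, Opt4: 9>7).
Row Opt1 is eliminated: Opt2 beats it against every remaining column (P1: 5>1, P2: 6>4).
Column P1 is eliminated: P2 beats it against every remaining row (Opt2: 9>1, Opt3: 9>3, Opt4: 9>7).
Row Opt2 is eliminated: Opt3 beats it against every remaining column (P2: 8>6).
For the Row player, Opt3 strictly dominates Opt4 on the remaining columns (P2: 8>0); eliminate Opt4.
Among the remaining strategies, none is strictly dominated by another pure strategy of the same player, so the elimination stops.
Surviving strategies — the Row player: {Opt3}; the Column player: {P2}.

Opt3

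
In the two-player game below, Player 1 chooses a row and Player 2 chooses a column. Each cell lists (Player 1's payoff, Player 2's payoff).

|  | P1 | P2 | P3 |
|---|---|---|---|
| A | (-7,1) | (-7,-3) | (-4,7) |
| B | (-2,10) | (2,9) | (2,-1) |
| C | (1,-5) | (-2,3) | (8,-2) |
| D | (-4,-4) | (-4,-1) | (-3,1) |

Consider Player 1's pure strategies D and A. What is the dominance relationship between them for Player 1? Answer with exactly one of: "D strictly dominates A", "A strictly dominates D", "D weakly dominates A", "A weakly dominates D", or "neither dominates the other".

D strictly dominates A

D's payoffs vs A's, by Player 2's action — P1: -4>-7, P2: -4>-7, P3: -3>-4.
Every comparison favours D, so D strictly dominates A.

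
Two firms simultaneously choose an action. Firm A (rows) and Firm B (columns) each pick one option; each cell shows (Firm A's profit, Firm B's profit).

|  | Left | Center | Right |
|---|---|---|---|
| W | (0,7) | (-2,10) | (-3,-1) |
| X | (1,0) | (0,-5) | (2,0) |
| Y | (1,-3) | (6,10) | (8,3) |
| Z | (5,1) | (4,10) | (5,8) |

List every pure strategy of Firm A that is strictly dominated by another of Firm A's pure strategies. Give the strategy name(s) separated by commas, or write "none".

W: dominated, since X does at least as well everywhere (Left: 1>0, Center: 0>-2, Right: 2>-3).
X is strictly dominated by Z (Left: 5>1, Center: 4>0, Right: 5>2).
Nothing dominates Y: W at Left (1>0); X at Left (1=1); Z at Center (6>4).
Z: no other strategy beats it everywhere (W at Left (5>0); X at Left (5>1); Y at Left (5>1)).

W, X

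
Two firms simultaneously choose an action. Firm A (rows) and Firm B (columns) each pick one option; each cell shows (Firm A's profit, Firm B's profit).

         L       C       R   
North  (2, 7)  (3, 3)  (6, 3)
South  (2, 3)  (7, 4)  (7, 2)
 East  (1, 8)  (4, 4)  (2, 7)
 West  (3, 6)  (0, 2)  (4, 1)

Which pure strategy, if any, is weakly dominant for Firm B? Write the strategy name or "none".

L fails to dominate C at South (3<4).
C fails to dominate L at North (3<7).
R fails to dominate L at North (3<7).
No single strategy dominates all the others.

none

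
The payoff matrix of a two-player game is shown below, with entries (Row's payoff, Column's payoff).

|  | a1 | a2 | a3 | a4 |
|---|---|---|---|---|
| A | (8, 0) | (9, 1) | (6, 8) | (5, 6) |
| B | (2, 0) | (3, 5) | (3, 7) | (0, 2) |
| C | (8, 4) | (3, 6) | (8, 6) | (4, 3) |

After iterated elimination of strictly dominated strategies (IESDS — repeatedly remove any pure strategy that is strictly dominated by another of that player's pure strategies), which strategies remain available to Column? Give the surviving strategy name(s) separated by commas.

a2, a3

For Row, A strictly dominates B on the remaining columns (a1: 8>2, a2: 9>3, a3: 6>3, a4: 5>0); eliminate B.
Column a1 is eliminated: a2 beats it against every remaining row (A: 1>0, C: 6>4).
Column's strategy a4 is strictly dominated by a3 (A: 8>6, C: 6>3) and is removed.
Among the remaining strategies, none is strictly dominated by another pure strategy of the same player, so the elimination stops.
Surviving strategies — Row: {A, C}; Column: {a2, a3}.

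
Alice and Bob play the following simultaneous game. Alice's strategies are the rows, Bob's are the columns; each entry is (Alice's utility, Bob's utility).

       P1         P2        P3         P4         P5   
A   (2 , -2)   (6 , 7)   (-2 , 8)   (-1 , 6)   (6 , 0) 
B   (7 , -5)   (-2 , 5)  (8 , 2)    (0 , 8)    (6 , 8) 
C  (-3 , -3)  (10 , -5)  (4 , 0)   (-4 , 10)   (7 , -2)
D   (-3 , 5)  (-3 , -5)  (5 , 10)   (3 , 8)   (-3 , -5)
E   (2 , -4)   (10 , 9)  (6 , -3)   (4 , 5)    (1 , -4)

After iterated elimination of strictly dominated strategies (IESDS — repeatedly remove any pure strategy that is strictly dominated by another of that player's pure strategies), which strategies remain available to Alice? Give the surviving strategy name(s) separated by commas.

Alice's strategy D is strictly dominated by E (P1: 2>-3, P2: 10>-3, P3: 6>5, P4: 4>3, P5: 1>-3) and is removed.
Column P1 is eliminated: P3 beats it against every remaining row (A: 8>-2, B: 2>-5, C: 0>-3, E: -3>-4).
Among the remaining strategies, none is strictly dominated by another pure strategy of the same player, so the elimination stops.
Surviving strategies — Alice: {A, B, C, E}; Bob: {P2, P3, P4, P5}.

A, B, C, E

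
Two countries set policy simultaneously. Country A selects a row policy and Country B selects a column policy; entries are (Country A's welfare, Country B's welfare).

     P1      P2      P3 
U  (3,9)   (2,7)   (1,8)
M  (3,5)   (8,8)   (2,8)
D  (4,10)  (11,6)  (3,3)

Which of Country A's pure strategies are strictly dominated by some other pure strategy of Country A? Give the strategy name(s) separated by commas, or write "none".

D strictly dominates U — P1: 4>3, P2: 11>2, P3: 3>1.
D strictly dominates M — P1: 4>3, P2: 11>8, P3: 3>2.
Nothing dominates D: U at P1 (4>3); M at P1 (4>3).

U, M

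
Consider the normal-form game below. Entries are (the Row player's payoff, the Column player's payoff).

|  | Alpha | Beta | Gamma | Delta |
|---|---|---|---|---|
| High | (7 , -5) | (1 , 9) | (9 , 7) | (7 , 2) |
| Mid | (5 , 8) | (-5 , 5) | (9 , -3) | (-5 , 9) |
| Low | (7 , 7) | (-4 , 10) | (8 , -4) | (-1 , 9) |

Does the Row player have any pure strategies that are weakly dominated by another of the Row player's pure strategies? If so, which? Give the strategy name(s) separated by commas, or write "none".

Mid, Low

Nothing dominates High: Mid at Alpha (7>5); Low at Beta (1>-4).
Mid: dominated, since High does at least as well everywhere (Alpha: 7>5, Beta: 1>-5, Gamma: 9=9, Delta: 7>-5).
Low: dominated, since High does at least as well everywhere (Alpha: 7=7, Beta: 1>-4, Gamma: 9>8, Delta: 7>-1).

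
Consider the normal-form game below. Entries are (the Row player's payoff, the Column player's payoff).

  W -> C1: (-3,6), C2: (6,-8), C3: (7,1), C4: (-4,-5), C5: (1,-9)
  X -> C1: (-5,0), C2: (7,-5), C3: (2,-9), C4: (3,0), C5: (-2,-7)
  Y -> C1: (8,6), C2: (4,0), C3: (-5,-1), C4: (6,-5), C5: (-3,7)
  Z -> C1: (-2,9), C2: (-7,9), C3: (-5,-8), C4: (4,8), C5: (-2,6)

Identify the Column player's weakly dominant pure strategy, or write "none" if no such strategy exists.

C1 fails to dominate C5 at Y (6<7).
C2 fails to dominate C1 at W (-8<6).
C3 fails to dominate C1 at W (1<6).
C4 fails to dominate C1 at W (-5<6).
C5 fails to dominate C1 at W (-9<6).
No single strategy dominates all the others.

none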